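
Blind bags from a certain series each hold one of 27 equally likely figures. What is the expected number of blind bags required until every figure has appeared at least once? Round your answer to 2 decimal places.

After k distinct figures have appeared, the next blind bag gives a new one with probability (27-k)/27, so the expected wait for the (k+1)-th is 27/(27-k).
E[T] = 27/27 + 27/26 + 27/25 + ... + 27/2 + 27/1 = 27·H_{27}.
H_{27} = 3.891, so E[T] = 105.069.

105.07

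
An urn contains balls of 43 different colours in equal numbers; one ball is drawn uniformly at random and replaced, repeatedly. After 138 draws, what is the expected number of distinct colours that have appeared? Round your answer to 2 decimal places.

For each colour, P(seen in 138 draws) = 1 - (42/43)^138 = 0.961.
By linearity of expectation, E[distinct seen] = 43·(1 - (42/43)^138) = 41.328.

41.33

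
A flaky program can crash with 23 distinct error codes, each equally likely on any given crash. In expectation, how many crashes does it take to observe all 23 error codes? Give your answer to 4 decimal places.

85.8887

Split into phases: going from k distinct to k+1 distinct takes on average 23/(23-k) crashes.
E[T] = 23/23 + 23/22 + 23/21 + ... + 23/2 + 23/1 = 23·H_{23}.
H_{23} = 3.73429, so E[T] = 85.88870.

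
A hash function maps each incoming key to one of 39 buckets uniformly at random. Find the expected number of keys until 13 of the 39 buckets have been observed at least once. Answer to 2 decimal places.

15.57

Going from k to k+1 distinct takes a geometric number of keys with mean 39/(39-k).
Sum over k = 0,...,12: E = 39/39 + 39/38 + 39/37 + ... + 39/28 + 39/27 = 15.566.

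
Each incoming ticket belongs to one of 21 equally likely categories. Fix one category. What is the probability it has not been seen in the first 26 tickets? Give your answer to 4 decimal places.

On each ticket the fixed category fails to appear with probability 20/21.
P(still missing after 26) = (20/21)^26 = 0.28124.

0.2812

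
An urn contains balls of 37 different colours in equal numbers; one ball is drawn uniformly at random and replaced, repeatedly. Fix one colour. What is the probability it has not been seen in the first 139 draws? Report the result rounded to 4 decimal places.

0.0222

On each draw the fixed colour fails to appear with probability 36/37.
P(still missing after 139) = (36/37)^139 = 0.02218.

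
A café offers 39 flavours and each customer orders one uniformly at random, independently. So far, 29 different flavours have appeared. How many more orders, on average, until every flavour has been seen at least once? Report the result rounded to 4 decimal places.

With k distinct flavours already seen, the next new one takes an expected 39/(39-k) orders.
Sum over k = 29,...,38: E = 39/10 + 39/9 + 39/8 + ... + 39/2 + 39/1 = 114.22976.

114.2298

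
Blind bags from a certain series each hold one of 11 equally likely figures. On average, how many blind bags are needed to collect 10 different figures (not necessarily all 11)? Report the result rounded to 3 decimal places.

22.219

With k distinct figures already seen, the next new one arrives after an expected 11/(11-k) blind bags.
Sum over k = 0,...,9: E = 11/11 + 11/10 + 11/9 + ... + 11/3 + 11/2 = 22.2187.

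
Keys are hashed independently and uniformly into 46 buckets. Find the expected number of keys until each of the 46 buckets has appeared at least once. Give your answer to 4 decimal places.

203.1676

The wait to go from k to k+1 distinct buckets is geometric with mean 46/(46-k).
E[T] = 46/46 + 46/45 + 46/44 + ... + 46/2 + 46/1 = 46·H_{46}.
H_{46} = 4.41669, so E[T] = 203.16761.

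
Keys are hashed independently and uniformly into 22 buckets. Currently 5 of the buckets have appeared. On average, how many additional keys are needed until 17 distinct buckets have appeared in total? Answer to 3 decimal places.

25.437

From k distinct to k+1 distinct takes on average 22/(22-k) keys.
Sum over k = 5,...,16: E = 22/17 + 22/16 + 22/15 + ... + 22/7 + 22/6 = 25.4368.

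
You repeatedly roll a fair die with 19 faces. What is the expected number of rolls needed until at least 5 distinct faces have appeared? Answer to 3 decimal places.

5.627

Going from k to k+1 distinct takes a geometric number of rolls with mean 19/(19-k).
Sum over k = 0,...,4: E = 19/19 + 19/18 + 19/17 + 19/16 + 19/15 = 5.6274.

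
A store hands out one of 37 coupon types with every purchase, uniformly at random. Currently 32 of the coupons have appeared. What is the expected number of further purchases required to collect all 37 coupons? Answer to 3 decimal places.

With k distinct coupons already seen, the next new one takes an expected 37/(37-k) purchases.
Sum over k = 32,...,36: E = 37/5 + 37/4 + 37/3 + 37/2 + 37/1 = 84.4833.

84.483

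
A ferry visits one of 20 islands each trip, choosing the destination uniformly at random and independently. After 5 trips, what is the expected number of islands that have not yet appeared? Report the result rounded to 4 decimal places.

For each island, P(unseen after 5) = (19/20)^5 = 0.77378.
By linearity of expectation, E[unseen] = 20·(19/20)^5 = 15.47562.

15.4756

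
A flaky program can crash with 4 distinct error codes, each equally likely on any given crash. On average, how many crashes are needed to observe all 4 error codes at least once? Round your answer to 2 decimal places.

8.33

After k distinct error codes have appeared, the next crash gives a new one with probability (4-k)/4, so the expected wait for the (k+1)-th is 4/(4-k).
E[T] = 4/4 + 4/3 + 4/2 + 4/1 = 4·H_{4}.
H_{4} = 2.083, so E[T] = 8.333.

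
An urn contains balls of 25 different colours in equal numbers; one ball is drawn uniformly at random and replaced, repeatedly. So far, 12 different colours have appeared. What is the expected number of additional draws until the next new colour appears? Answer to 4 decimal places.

1.9231

Each draw yields a new colour with probability (25-12)/25 = 13/25, so the wait is geometric with mean 25/13.
E = 25/13 = 1.92308.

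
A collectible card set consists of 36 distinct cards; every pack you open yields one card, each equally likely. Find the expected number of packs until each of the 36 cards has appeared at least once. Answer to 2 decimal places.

150.28

Split into phases: going from k distinct to k+1 distinct takes on average 36/(36-k) packs.
E[T] = 36/36 + 36/35 + 36/34 + ... + 36/2 + 36/1 = 36·H_{36}.
H_{36} = 4.175, so E[T] = 150.284.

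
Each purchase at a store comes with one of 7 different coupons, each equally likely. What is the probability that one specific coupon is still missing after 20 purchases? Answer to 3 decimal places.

On each purchase the fixed coupon fails to appear with probability 6/7.
P(still missing after 20) = (6/7)^20 = 0.0458.

0.046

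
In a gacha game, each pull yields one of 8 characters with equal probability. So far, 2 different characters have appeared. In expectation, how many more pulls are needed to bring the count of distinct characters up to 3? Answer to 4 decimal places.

1.3333

From k distinct to k+1 distinct takes on average 8/(8-k) pulls.
Only the k = 2 term is needed: E = 8/6 = 1.33333.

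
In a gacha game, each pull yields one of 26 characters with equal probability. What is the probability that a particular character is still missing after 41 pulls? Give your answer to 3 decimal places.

On each pull the fixed character fails to appear with probability 25/26.
P(still missing after 41) = (25/26)^41 = 0.2003.

0.200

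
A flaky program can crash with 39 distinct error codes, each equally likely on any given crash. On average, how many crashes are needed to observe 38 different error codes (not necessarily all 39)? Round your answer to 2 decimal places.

126.89

Going from k to k+1 distinct takes a geometric number of crashes with mean 39/(39-k).
Sum over k = 0,...,37: E = 39/39 + 39/38 + 39/37 + ... + 39/3 + 39/2 = 126.888.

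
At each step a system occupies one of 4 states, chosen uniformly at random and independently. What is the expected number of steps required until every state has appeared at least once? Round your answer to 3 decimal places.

8.333

Split into phases: going from k distinct to k+1 distinct takes on average 4/(4-k) steps.
E[T] = 4/4 + 4/3 + 4/2 + 4/1 = 4·H_{4}.
H_{4} = 2.0833, so E[T] = 8.3333.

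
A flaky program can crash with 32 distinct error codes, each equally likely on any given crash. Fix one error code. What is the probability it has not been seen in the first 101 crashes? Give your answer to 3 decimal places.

On each crash the fixed error code fails to appear with probability 31/32.
P(still missing after 101) = (31/32)^101 = 0.0405.

0.040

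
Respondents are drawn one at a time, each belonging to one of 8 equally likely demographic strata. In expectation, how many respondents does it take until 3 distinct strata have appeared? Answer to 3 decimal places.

With k distinct strata already seen, the next new one arrives after an expected 8/(8-k) respondents.
Sum over k = 0,...,2: E = 8/8 + 8/7 + 8/6 = 3.4762.

3.476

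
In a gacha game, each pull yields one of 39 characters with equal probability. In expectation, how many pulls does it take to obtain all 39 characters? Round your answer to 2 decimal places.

Split into phases: going from k distinct to k+1 distinct takes on average 39/(39-k) pulls.
E[T] = 39/39 + 39/38 + 39/37 + ... + 39/2 + 39/1 = 39·H_{39}.
H_{39} = 4.254, so E[T] = 165.888.

165.89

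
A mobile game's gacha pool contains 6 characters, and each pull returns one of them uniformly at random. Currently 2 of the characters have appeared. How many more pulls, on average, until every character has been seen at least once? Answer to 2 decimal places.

The wait to go from k to k+1 distinct characters is geometric with mean 6/(6-k).
Sum over k = 2,...,5: E = 6/4 + 6/3 + 6/2 + 6/1 = 12.500.

12.50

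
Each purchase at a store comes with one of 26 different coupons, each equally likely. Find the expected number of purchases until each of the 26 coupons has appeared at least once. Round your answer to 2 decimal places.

100.21

The wait to go from k to k+1 distinct coupons is geometric with mean 26/(26-k).
E[T] = 26/26 + 26/25 + 26/24 + ... + 26/2 + 26/1 = 26·H_{26}.
H_{26} = 3.854, so E[T] = 100.215.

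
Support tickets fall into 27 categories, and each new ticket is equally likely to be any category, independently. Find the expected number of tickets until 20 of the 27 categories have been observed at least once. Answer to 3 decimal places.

With k distinct categories already seen, the next new one arrives after an expected 27/(27-k) tickets.
Sum over k = 0,...,19: E = 27/27 + 27/26 + 27/25 + ... + 27/9 + 27/8 = 35.0622.

35.062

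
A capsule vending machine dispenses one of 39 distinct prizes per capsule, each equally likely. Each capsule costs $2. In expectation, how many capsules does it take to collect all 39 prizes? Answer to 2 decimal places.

165.89

Split into phases: going from k distinct to k+1 distinct takes on average 39/(39-k) capsules.
E[T] = 39/39 + 39/38 + 39/37 + ... + 39/2 + 39/1 = 39·H_{39}.
H_{39} = 4.254, so E[T] = 165.888.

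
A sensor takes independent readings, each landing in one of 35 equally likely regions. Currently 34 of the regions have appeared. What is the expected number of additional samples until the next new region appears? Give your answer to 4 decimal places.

35.0000

The number of samples until the next new region is geometric with success probability 1/35, so its mean is 35/1.
E = 35/1 = 35.00000.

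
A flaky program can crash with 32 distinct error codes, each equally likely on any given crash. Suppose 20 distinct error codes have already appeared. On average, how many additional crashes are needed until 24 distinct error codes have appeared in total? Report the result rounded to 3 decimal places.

From k distinct to k+1 distinct takes on average 32/(32-k) crashes.
Sum over k = 20,...,23: E = 32/12 + 32/11 + 32/10 + 32/9 = 12.3313.

12.331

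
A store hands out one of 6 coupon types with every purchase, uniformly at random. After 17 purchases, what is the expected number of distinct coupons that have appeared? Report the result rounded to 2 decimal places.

5.73

For each coupon, P(seen in 17 purchases) = 1 - (5/6)^17 = 0.955.
By linearity of expectation, E[distinct seen] = 6·(1 - (5/6)^17) = 5.730.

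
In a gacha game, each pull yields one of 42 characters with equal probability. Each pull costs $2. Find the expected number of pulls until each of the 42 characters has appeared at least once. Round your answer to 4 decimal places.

181.7232

The wait to go from k to k+1 distinct characters is geometric with mean 42/(42-k).
E[T] = 42/42 + 42/41 + 42/40 + ... + 42/2 + 42/1 = 42·H_{42}.
H_{42} = 4.32674, so E[T] = 181.72320.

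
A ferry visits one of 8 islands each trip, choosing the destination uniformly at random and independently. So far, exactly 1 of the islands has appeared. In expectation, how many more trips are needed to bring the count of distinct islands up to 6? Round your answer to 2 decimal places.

From k distinct to k+1 distinct takes on average 8/(8-k) trips.
Sum over k = 1,...,5: E = 8/7 + 8/6 + 8/5 + 8/4 + 8/3 = 8.743.

8.74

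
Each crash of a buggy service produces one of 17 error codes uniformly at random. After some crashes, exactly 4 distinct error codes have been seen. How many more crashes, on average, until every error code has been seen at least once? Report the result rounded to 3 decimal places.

From k distinct to k+1 distinct takes on average 17/(17-k) crashes.
Sum over k = 4,...,16: E = 17/13 + 17/12 + 17/11 + ... + 17/2 + 17/1 = 54.0623.

54.062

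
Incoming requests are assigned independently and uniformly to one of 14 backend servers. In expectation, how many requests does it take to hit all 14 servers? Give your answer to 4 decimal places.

45.5219

The wait to go from k to k+1 distinct servers is geometric with mean 14/(14-k).
E[T] = 14/14 + 14/13 + 14/12 + ... + 14/2 + 14/1 = 14·H_{14}.
H_{14} = 3.25156, so E[T] = 45.52187.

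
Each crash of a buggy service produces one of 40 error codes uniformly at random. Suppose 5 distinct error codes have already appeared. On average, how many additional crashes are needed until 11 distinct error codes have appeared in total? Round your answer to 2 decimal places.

The wait to go from k to k+1 distinct error codes is geometric with mean 40/(40-k).
Sum over k = 5,...,10: E = 40/35 + 40/34 + 40/33 + 40/32 + 40/31 + 40/30 = 7.405.

7.41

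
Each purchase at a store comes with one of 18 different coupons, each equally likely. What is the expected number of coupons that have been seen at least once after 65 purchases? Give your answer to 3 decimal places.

For each coupon, P(seen in 65 purchases) = 1 - (17/18)^65 = 0.9757.
By linearity of expectation, E[distinct seen] = 18·(1 - (17/18)^65) = 17.5617.

17.562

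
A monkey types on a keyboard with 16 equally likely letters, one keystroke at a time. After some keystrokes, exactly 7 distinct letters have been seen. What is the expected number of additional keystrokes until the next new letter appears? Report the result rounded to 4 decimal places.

The number of keystrokes until the next new letter is geometric with success probability 9/16, so its mean is 16/9.
E = 16/9 = 1.77778.

1.7778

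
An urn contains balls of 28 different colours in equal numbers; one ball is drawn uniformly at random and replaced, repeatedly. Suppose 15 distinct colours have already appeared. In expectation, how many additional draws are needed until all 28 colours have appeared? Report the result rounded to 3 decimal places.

The wait to go from k to k+1 distinct colours is geometric with mean 28/(28-k).
Sum over k = 15,...,27: E = 28/13 + 28/12 + 28/11 + ... + 28/2 + 28/1 = 89.0437.

89.044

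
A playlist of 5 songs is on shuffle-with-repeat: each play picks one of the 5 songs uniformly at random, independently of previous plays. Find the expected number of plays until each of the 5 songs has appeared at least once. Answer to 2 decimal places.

The wait to go from k to k+1 distinct songs is geometric with mean 5/(5-k).
E[T] = 5/5 + 5/4 + 5/3 + 5/2 + 5/1 = 5·H_{5}.
H_{5} = 2.283, so E[T] = 11.417.

11.42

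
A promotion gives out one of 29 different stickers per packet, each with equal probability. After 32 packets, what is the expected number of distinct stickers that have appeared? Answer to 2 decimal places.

For each sticker, P(seen in 32 packets) = 1 - (28/29)^32 = 0.675.
By linearity of expectation, E[distinct seen] = 29·(1 - (28/29)^32) = 19.565.

19.57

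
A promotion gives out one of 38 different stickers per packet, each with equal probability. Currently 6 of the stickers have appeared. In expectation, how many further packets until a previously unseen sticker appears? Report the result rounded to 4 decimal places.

1.1875

The number of packets until the next new sticker is geometric with success probability 32/38, so its mean is 38/32.
E = 38/32 = 1.18750.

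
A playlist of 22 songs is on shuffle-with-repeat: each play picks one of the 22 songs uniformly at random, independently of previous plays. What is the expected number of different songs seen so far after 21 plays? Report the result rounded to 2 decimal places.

13.72

For each song, P(seen in 21 plays) = 1 - (21/22)^21 = 0.624.
By linearity of expectation, E[distinct seen] = 22·(1 - (21/22)^21) = 13.718.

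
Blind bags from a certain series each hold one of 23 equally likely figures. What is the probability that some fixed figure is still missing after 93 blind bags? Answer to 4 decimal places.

0.0160

On each blind bag the fixed figure fails to appear with probability 22/23.
P(still missing after 93) = (22/23)^93 = 0.01602.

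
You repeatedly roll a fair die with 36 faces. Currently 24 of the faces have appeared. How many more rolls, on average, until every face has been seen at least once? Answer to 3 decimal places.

With k distinct faces already seen, the next new one takes an expected 36/(36-k) rolls.
Sum over k = 24,...,35: E = 36/12 + 36/11 + 36/10 + ... + 36/2 + 36/1 = 111.7156.

111.716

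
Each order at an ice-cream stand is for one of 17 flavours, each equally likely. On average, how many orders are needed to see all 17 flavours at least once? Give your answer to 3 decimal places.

After k distinct flavours have appeared, the next order gives a new one with probability (17-k)/17, so the expected wait for the (k+1)-th is 17/(17-k).
E[T] = 17/17 + 17/16 + 17/15 + ... + 17/2 + 17/1 = 17·H_{17}.
H_{17} = 3.4396, so E[T] = 58.4724.

58.472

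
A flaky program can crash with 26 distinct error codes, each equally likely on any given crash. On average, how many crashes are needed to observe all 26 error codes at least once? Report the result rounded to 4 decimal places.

100.2149

After k distinct error codes have appeared, the next crash gives a new one with probability (26-k)/26, so the expected wait for the (k+1)-th is 26/(26-k).
E[T] = 26/26 + 26/25 + 26/24 + ... + 26/2 + 26/1 = 26·H_{26}.
H_{26} = 3.85442, so E[T] = 100.21491.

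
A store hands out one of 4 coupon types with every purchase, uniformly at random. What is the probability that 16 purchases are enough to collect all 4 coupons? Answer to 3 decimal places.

0.960

By inclusion–exclusion over which coupons are missing,
P(all seen) = Σ_{j=0}^{4} (-1)^j C(4,j)((4-j)/4)^16
= 1.0000 - 0.0401 + 0.0001 - 0.0000 + 0.0000
= 0.9600.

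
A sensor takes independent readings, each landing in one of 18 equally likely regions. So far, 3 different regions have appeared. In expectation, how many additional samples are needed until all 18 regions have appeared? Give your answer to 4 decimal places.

From k distinct to k+1 distinct takes on average 18/(18-k) samples.
Sum over k = 3,...,17: E = 18/15 + 18/14 + 18/13 + ... + 18/2 + 18/1 = 59.72812.

59.7281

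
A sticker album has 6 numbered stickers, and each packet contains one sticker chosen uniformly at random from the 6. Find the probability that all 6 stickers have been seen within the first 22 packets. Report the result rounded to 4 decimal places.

0.8933

By inclusion–exclusion over which stickers are missing,
P(all seen) = Σ_{j=0}^{6} (-1)^j C(6,j)((6-j)/6)^22
= 1.00000 - 0.10868 + 0.00200 - 0.00000 + 0.00000 - 0.00000 + 0.00000
= 0.89332.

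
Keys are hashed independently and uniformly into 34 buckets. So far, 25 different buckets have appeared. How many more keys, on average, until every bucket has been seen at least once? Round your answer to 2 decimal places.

96.18

With k distinct buckets already seen, the next new one takes an expected 34/(34-k) keys.
Sum over k = 25,...,33: E = 34/9 + 34/8 + 34/7 + ... + 34/2 + 34/1 = 96.185.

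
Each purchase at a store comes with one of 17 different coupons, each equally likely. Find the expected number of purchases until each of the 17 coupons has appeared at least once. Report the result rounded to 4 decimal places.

The wait to go from k to k+1 distinct coupons is geometric with mean 17/(17-k).
E[T] = 17/17 + 17/16 + 17/15 + ... + 17/2 + 17/1 = 17·H_{17}.
H_{17} = 3.43955, so E[T] = 58.47239.

58.4724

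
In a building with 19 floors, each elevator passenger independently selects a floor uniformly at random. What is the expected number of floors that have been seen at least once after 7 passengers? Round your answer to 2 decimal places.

5.99

For each floor, P(seen in 7 passengers) = 1 - (18/19)^7 = 0.315.
By linearity of expectation, E[distinct seen] = 19·(1 - (18/19)^7) = 5.987.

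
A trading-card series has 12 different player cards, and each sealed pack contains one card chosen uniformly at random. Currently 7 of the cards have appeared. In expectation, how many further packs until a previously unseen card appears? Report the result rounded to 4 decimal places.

Each pack yields a new card with probability (12-7)/12 = 5/12, so the wait is geometric with mean 12/5.
E = 12/5 = 2.40000.

2.4000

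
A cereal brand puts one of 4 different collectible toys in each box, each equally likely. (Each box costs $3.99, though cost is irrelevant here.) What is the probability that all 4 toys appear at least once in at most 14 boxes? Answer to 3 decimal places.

Let A_i be the event that toy i is missing after 14 boxes. By inclusion–exclusion on the A_i,
P(all seen) = Σ_{j=0}^{4} (-1)^j C(4,j)((4-j)/4)^14
= 1.0000 - 0.0713 + 0.0004 - 0.0000 + 0.0000
= 0.9291.

0.929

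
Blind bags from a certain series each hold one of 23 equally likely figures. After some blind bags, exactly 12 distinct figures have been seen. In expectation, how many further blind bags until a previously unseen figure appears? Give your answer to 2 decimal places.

2.09

The number of blind bags until the next new figure is geometric with success probability 11/23, so its mean is 23/11.
E = 23/11 = 2.091.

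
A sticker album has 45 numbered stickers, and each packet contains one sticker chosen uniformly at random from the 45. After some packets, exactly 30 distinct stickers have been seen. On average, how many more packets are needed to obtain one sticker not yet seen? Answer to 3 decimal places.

The number of packets until the next new sticker is geometric with success probability 15/45, so its mean is 45/15.
E = 45/15 = 3.0000.

3.000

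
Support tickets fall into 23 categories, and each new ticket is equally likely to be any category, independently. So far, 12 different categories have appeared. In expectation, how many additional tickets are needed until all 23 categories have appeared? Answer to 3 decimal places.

The wait to go from k to k+1 distinct categories is geometric with mean 23/(23-k).
Sum over k = 12,...,22: E = 23/11 + 23/10 + 23/9 + ... + 23/2 + 23/1 = 69.4572.

69.457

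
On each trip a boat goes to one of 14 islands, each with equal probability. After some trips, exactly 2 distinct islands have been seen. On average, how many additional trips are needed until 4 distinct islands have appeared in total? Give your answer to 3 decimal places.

2.439

With k distinct islands already seen, the next new one takes an expected 14/(14-k) trips.
Sum over k = 2,...,3: E = 14/12 + 14/11 = 2.4394.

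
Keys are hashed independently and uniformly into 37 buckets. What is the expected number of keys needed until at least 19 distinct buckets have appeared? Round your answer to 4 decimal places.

26.1397

With k distinct buckets already seen, the next new one arrives after an expected 37/(37-k) keys.
Sum over k = 0,...,18: E = 37/37 + 37/36 + 37/35 + ... + 37/20 + 37/19 = 26.13969.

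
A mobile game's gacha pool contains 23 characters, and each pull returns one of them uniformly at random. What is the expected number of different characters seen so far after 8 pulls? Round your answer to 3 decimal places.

For each character, P(seen in 8 pulls) = 1 - (22/23)^8 = 0.2993.
By linearity of expectation, E[distinct seen] = 23·(1 - (22/23)^8) = 6.8829.

6.883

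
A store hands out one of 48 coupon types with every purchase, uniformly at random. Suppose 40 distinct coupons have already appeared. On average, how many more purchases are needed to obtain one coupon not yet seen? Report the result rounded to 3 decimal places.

The number of purchases until the next new coupon is geometric with success probability 8/48, so its mean is 48/8.
E = 48/8 = 6.0000.

6.000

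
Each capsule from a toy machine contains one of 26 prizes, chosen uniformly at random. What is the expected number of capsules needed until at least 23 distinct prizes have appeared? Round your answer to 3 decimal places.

52.548

With k distinct prizes already seen, the next new one arrives after an expected 26/(26-k) capsules.
Sum over k = 0,...,22: E = 26/26 + 26/25 + 26/24 + ... + 26/5 + 26/4 = 52.5482.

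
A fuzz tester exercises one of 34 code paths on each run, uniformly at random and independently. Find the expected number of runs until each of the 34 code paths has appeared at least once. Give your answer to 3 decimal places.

The wait to go from k to k+1 distinct code paths is geometric with mean 34/(34-k).
E[T] = 34/34 + 34/33 + 34/32 + ... + 34/2 + 34/1 = 34·H_{34}.
H_{34} = 4.1182, so E[T] = 140.0191.

140.019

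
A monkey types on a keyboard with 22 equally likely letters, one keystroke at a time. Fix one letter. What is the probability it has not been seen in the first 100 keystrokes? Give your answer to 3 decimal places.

0.010

On each keystroke the fixed letter fails to appear with probability 21/22.
P(still missing after 100) = (21/22)^100 = 0.0095.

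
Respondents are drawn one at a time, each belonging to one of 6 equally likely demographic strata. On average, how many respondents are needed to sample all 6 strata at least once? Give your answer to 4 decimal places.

14.7000

The wait to go from k to k+1 distinct strata is geometric with mean 6/(6-k).
E[T] = 6/6 + 6/5 + 6/4 + 6/3 + 6/2 + 6/1 = 6·H_{6}.
H_{6} = 2.45000, so E[T] = 14.70000.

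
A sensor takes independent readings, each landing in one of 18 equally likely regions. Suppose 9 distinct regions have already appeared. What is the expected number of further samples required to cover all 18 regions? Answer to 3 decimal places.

From k distinct to k+1 distinct takes on average 18/(18-k) samples.
Sum over k = 9,...,17: E = 18/9 + 18/8 + 18/7 + ... + 18/2 + 18/1 = 50.9214.

50.921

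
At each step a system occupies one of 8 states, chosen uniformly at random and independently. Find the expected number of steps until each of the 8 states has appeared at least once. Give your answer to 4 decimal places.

The wait to go from k to k+1 distinct states is geometric with mean 8/(8-k).
E[T] = 8/8 + 8/7 + 8/6 + ... + 8/2 + 8/1 = 8·H_{8}.
H_{8} = 2.71786, so E[T] = 21.74286.

21.7429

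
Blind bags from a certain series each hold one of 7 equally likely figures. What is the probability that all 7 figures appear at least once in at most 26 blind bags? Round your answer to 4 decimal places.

Let A_i be the event that figure i is missing after 26 blind bags. By inclusion–exclusion on the A_i,
P(all seen) = Σ_{j=0}^{7} (-1)^j C(7,j)((7-j)/7)^26
= 1.00000 - 0.12720 + 0.00333 - 0.00002 + 0.00000 - 0.00000 + 0.00000 - 0.00000
= 0.87612.

0.8761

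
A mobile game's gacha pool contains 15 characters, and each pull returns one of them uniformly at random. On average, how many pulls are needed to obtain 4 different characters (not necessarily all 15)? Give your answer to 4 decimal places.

4.4753

Going from k to k+1 distinct takes a geometric number of pulls with mean 15/(15-k).
Sum over k = 0,...,3: E = 15/15 + 15/14 + 15/13 + 15/12 = 4.47527.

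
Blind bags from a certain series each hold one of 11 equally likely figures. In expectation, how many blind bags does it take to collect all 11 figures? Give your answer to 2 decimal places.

Split into phases: going from k distinct to k+1 distinct takes on average 11/(11-k) blind bags.
E[T] = 11/11 + 11/10 + 11/9 + ... + 11/2 + 11/1 = 11·H_{11}.
H_{11} = 3.020, so E[T] = 33.219.

33.22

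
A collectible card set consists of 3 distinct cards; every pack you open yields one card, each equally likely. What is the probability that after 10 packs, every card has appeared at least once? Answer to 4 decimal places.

0.9480

By inclusion–exclusion over which cards are missing,
P(all seen) = Σ_{j=0}^{3} (-1)^j C(3,j)((3-j)/3)^10
= 1.00000 - 0.05202 + 0.00005 - 0.00000
= 0.94803.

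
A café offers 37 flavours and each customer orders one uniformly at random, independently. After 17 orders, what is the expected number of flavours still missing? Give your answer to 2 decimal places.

23.22

For each flavour, P(unseen after 17) = (36/37)^17 = 0.628.
By linearity of expectation, E[unseen] = 37·(36/37)^17 = 23.223.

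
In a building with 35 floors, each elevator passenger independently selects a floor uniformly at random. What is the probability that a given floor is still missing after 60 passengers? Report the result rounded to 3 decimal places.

0.176

Each passenger misses the fixed floor with probability (35-1)/35 = 34/35, independently.
P(still missing after 60) = (34/35)^60 = 0.1757.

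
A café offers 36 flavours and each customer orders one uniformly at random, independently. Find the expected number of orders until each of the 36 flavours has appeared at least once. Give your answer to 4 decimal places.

150.2841

Split into phases: going from k distinct to k+1 distinct takes on average 36/(36-k) orders.
E[T] = 36/36 + 36/35 + 36/34 + ... + 36/2 + 36/1 = 36·H_{36}.
H_{36} = 4.17456, so E[T] = 150.28413.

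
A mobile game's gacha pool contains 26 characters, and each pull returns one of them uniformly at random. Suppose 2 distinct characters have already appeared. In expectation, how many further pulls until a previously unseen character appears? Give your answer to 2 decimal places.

Each pull yields a new character with probability (26-2)/26 = 24/26, so the wait is geometric with mean 26/24.
E = 26/24 = 1.083.

1.08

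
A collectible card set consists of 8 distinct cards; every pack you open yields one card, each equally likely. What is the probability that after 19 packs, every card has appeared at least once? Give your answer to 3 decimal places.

0.478

By inclusion–exclusion over which cards are missing,
P(all seen) = Σ_{j=0}^{8} (-1)^j C(8,j)((8-j)/8)^19
= 1.0000 - 0.6328 + 0.1184 - 0.0074 + 0.0001 - 0.0000 + 0.0000 - 0.0000 + 0.0000
= 0.4783.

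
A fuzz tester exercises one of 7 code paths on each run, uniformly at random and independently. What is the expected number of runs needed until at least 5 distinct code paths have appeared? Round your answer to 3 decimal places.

Going from k to k+1 distinct takes a geometric number of runs with mean 7/(7-k).
Sum over k = 0,...,4: E = 7/7 + 7/6 + 7/5 + 7/4 + 7/3 = 7.6500.

7.650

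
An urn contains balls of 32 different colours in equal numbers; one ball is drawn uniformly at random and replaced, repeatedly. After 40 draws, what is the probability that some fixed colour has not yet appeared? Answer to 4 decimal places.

0.2808

On each draw the fixed colour fails to appear with probability 31/32.
P(still missing after 40) = (31/32)^40 = 0.28085.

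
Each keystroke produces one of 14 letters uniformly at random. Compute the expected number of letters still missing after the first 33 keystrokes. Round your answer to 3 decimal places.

For each letter, P(unseen after 33) = (13/14)^33 = 0.0867.
By linearity of expectation, E[unseen] = 14·(13/14)^33 = 1.2135.

1.213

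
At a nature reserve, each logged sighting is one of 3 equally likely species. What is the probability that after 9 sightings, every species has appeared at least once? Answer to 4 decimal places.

0.9221

Let A_i be the event that species i is missing after 9 sightings. By inclusion–exclusion on the A_i,
P(all seen) = Σ_{j=0}^{3} (-1)^j C(3,j)((3-j)/3)^9
= 1.00000 - 0.07804 + 0.00015 - 0.00000
= 0.92212.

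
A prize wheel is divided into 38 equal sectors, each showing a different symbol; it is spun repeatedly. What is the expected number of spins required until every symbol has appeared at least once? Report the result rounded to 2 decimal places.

The wait to go from k to k+1 distinct symbols is geometric with mean 38/(38-k).
E[T] = 38/38 + 38/37 + 38/36 + ... + 38/2 + 38/1 = 38·H_{38}.
H_{38} = 4.228, so E[T] = 160.660.

160.66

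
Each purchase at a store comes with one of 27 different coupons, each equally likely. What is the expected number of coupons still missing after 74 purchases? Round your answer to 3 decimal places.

1.654

For each coupon, P(unseen after 74) = (26/27)^74 = 0.0613.
By linearity of expectation, E[unseen] = 27·(26/27)^74 = 1.6538.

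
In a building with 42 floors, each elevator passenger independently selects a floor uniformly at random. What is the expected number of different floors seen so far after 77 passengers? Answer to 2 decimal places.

For each floor, P(seen in 77 passengers) = 1 - (41/42)^77 = 0.844.
By linearity of expectation, E[distinct seen] = 42·(1 - (41/42)^77) = 35.432.

35.43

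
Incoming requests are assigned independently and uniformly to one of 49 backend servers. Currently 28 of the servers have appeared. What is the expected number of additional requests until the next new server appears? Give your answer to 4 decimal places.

2.3333

The number of requests until the next new server is geometric with success probability 21/49, so its mean is 49/21.
E = 49/21 = 2.33333.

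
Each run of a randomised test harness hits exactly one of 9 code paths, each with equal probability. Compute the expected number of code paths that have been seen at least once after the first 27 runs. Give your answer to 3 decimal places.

For each code path, P(seen in 27 runs) = 1 - (8/9)^27 = 0.9584.
By linearity of expectation, E[distinct seen] = 9·(1 - (8/9)^27) = 8.6258.

8.626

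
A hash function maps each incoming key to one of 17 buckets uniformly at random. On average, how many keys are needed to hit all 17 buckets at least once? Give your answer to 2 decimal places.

58.47

Split into phases: going from k distinct to k+1 distinct takes on average 17/(17-k) keys.
E[T] = 17/17 + 17/16 + 17/15 + ... + 17/2 + 17/1 = 17·H_{17}.
H_{17} = 3.440, so E[T] = 58.472.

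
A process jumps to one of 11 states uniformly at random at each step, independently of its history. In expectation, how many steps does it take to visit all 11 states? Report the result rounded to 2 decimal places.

After k distinct states have appeared, the next step gives a new one with probability (11-k)/11, so the expected wait for the (k+1)-th is 11/(11-k).
E[T] = 11/11 + 11/10 + 11/9 + ... + 11/2 + 11/1 = 11·H_{11}.
H_{11} = 3.020, so E[T] = 33.219.

33.22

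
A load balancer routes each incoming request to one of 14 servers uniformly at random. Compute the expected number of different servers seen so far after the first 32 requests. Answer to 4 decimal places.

12.6932

For each server, P(seen in 32 requests) = 1 - (13/14)^32 = 0.90666.
By linearity of expectation, E[distinct seen] = 14·(1 - (13/14)^32) = 12.69317.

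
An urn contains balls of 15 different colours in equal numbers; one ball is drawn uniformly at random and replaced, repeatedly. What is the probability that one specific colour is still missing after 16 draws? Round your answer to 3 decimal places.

On each draw the fixed colour fails to appear with probability 14/15.
P(still missing after 16) = (14/15)^16 = 0.3316.

0.332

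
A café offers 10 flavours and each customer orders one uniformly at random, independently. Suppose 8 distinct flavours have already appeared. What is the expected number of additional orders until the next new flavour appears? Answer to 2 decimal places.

The number of orders until the next new flavour is geometric with success probability 2/10, so its mean is 10/2.
E = 10/2 = 5.000.

5.00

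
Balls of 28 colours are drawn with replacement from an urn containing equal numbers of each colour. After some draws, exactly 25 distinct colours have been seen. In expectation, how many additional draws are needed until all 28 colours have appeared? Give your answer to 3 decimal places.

51.333

The wait to go from k to k+1 distinct colours is geometric with mean 28/(28-k).
Sum over k = 25,...,27: E = 28/3 + 28/2 + 28/1 = 51.3333.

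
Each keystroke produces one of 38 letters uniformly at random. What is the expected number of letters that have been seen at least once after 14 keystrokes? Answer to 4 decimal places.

11.8400

For each letter, P(seen in 14 keystrokes) = 1 - (37/38)^14 = 0.31158.
By linearity of expectation, E[distinct seen] = 38·(1 - (37/38)^14) = 11.84002.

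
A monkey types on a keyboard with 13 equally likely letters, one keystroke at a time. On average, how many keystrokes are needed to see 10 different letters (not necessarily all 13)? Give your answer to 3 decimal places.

Going from k to k+1 distinct takes a geometric number of keystrokes with mean 13/(13-k).
Sum over k = 0,...,9: E = 13/13 + 13/12 + 13/11 + ... + 13/5 + 13/4 = 17.5084.

17.508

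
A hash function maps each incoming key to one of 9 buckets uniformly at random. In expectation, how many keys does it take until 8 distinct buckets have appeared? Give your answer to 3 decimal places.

16.461

Going from k to k+1 distinct takes a geometric number of keys with mean 9/(9-k).
Sum over k = 0,...,7: E = 9/9 + 9/8 + 9/7 + ... + 9/3 + 9/2 = 16.4607.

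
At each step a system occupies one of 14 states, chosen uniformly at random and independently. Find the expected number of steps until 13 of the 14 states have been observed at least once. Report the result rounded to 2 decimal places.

With k distinct states already seen, the next new one arrives after an expected 14/(14-k) steps.
Sum over k = 0,...,12: E = 14/14 + 14/13 + 14/12 + ... + 14/3 + 14/2 = 31.522.

31.52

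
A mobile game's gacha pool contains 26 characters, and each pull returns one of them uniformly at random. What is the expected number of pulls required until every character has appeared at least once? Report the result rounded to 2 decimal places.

After k distinct characters have appeared, the next pull gives a new one with probability (26-k)/26, so the expected wait for the (k+1)-th is 26/(26-k).
E[T] = 26/26 + 26/25 + 26/24 + ... + 26/2 + 26/1 = 26·H_{26}.
H_{26} = 3.854, so E[T] = 100.215.

100.21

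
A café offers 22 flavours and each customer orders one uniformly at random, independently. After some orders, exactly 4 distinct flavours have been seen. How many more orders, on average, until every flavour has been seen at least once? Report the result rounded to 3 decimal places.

From k distinct to k+1 distinct takes on average 22/(22-k) orders.
Sum over k = 4,...,21: E = 22/18 + 22/17 + 22/16 + ... + 22/2 + 22/1 = 76.8924.

76.892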